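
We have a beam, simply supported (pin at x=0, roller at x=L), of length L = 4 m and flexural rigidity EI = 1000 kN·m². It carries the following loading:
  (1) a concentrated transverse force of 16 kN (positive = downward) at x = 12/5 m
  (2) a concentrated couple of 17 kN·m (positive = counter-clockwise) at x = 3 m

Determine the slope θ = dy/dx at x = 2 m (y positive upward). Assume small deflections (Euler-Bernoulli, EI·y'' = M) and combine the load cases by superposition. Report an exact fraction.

Load 1 — point force P=16 kN at a=12/5 m (b=L-a=8/5):
  θ_1 = -Pb(L²-b²-3x²)/(6LEI)  [x≤a] = -16·(8/5)·(4²-(8/5)²-3·2²)/(6·4·1000) = -24/15625 rad
Load 2 — applied couple M₀=17 kN·m at a=3 m (b=L-a=1):
  θ_2 = (M₀x²/(2L)+C₁)/EI  [x≤a] with C₁=M₀(3b²-L²)/(6L)=-221/24 = (17·2²/(2·4)+(-221/24))/1000 = -17/24000 rad
Superposition: θ = Σ θ_i = -6733/3000000 rad ≈ -0.002244 rad

θ(2) = -6733/3000000 rad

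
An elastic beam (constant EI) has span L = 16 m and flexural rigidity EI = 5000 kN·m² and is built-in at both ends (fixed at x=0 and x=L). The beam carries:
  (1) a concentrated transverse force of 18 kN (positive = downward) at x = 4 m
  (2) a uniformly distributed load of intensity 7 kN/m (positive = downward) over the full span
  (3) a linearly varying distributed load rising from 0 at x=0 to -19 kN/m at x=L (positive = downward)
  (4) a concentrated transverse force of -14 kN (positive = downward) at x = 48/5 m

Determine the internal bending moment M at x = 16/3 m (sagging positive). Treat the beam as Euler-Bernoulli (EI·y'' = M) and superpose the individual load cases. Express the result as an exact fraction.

M(16/3) = 211757/20250 kN·m

Load 1 — point force P=18 kN at a=4 m (b=L-a=12):
  M_1 = Pa²(a+3b)(L-x)/L³ - Pa²b/L²  [x>a] = 18·4²·(4+3·12)·(16-(16/3))/16³ - 18·4²·12/16² = 33/2 kN·m
Load 2 — uniform load w=7 kN/m over full span:
  M_2 = wLx/2 - wL²/12 - wx²/2 = 7·16·(16/3)/2 - 7·16²/12 - 7·(16/3)²/2 = 448/9 kN·m
Load 3 — triangular load w₀=-19 kN/m (0→w₀ over full span):
  M_3 = 3w₀Lx/20 - w₀L²/30 - w₀x³/(6L) = 3·(-19)·16·(16/3)/20 - (-19)·16²/30 - (-19)·(16/3)³/(6·16) = -20672/405 kN·m
Load 4 — point force P=-14 kN at a=48/5 m (b=L-a=32/5):
  M_4 = Pb²(3a+b)x/L³ - Pab²/L²  [x≤a] = (-14)·(32/5)²·(3·(48/5)+(32/5))·(16/3)/16³ - (-14)·(48/5)·(32/5)²/16² = -1792/375 kN·m
Superposition: M = Σ M_i = 211757/20250 kN·m ≈ 10.457136 kN·m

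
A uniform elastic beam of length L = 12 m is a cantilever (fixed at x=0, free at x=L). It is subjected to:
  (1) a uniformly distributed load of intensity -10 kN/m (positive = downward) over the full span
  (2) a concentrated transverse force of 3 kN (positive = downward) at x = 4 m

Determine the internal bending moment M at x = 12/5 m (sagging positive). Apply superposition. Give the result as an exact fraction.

Load 1 — uniform load w=-10 kN/m over full span:
  M_1 = -w(L-x)²/2 = -(-10)·(12-(12/5))²/2 = 2304/5 kN·m
Load 2 — point force P=3 kN at a=4 m (b=L-a=8):
  M_2 = -P(a-x)  [x≤a] = -3·(4-(12/5)) = -24/5 kN·m
Superposition: M = Σ M_i = 456 kN·m ≈ 456.000000 kN·m

M(12/5) = 456 kN·m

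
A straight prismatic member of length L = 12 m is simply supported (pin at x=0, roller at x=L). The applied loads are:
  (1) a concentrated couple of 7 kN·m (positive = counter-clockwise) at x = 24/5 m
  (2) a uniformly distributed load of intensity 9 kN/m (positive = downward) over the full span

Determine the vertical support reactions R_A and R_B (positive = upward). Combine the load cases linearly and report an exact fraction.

R_A = 655/12 kN, R_B = 641/12 kN

Load 1 — applied couple M₀=7 kN·m at a=24/5 m (b=L-a=36/5):
  R_A = M₀/L = 7/12 kN
  R_B = -M₀/L = -7/12 kN
Load 2 — uniform load w=9 kN/m over full span:
  R_A = wL/2 = 9·12/2 = 54 kN
  R_B = wL/2 = 9·12/2 = 54 kN
Superposition: R_A = 655/12 kN, R_B = 641/12 kN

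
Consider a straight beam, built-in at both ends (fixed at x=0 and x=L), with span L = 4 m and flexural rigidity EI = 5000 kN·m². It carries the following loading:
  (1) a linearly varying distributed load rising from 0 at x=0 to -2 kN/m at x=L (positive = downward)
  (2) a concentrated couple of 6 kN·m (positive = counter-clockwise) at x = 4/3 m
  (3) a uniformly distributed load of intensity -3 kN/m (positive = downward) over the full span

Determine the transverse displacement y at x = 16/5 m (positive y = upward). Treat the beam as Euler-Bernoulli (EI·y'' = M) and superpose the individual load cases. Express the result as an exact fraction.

y(16/5) = 3114/9765625 m

Load 1 — triangular load w₀=-2 kN/m (0→w₀ over full span):
  y_1 = -w₀x²(L-x)²(x+2L)/(120LEI) = -(-2)·(16/5)²·(4-(16/5))²·((16/5)+2·4)/(120·4·5000) = 1792/29296875 m
Load 2 — applied couple M₀=6 kN·m at a=4/3 m (b=L-a=8/3):
  y_2 = (R_Ax³/6 - M_Ax²/2 - M₀(x-a)²/2)/EI  [x>a] with R_A=2, M_A=0 = (2·(16/5)³/6 - 0·(16/5)²/2 - 6·((16/5)-(4/3))²/2)/5000 = 22/234375 m
Load 3 — uniform load w=-3 kN/m over full span:
  y_3 = -wx²(L-x)²/(24EI) = -(-3)·(16/5)²·(4-(16/5))²/(24·5000) = 64/390625 m
Superposition: y = Σ y_i = 3114/9765625 m ≈ 0.000319 m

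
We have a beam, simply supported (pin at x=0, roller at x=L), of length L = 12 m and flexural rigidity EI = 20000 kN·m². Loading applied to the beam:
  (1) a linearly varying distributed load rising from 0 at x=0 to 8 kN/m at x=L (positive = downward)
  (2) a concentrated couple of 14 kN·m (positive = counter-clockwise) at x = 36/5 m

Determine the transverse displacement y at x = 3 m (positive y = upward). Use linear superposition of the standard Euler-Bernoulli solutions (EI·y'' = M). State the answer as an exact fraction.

y(3) = -38709/1000000 m

Load 1 — triangular load w₀=8 kN/m (0→w₀ over full span):
  y_1 = -w₀x(7L⁴-10L²x²+3x⁴)/(360LEI) = -8·3·(7·12⁴-10·12²·3²+3·3⁴)/(360·12·20000) = -2943/80000 m
Load 2 — applied couple M₀=14 kN·m at a=36/5 m (b=L-a=24/5):
  y_2 = (M₀x³/(6L)+C₁x)/EI  [x≤a] with C₁=M₀(3b²-L²)/(6L)=-364/25 = (14·3³/(6·12)+(-364/25)·3)/20000 = -3843/2000000 m
Superposition: y = Σ y_i = -38709/1000000 m ≈ -0.038709 m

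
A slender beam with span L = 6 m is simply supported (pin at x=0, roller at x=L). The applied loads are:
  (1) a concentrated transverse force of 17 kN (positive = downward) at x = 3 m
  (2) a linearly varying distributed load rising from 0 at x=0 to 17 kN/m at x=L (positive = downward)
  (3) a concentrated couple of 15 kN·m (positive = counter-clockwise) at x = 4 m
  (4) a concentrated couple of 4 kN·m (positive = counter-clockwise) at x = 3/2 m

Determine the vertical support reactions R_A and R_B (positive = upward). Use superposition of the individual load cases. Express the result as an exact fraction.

Load 1 — point force P=17 kN at a=3 m (b=L-a=3):
  R_A = Pb/L = 17·3/6 = 17/2 kN
  R_B = Pa/L = 17·3/6 = 17/2 kN
Load 2 — triangular load w₀=17 kN/m (0→w₀ over full span):
  R_A = w₀L/6 = 17·6/6 = 17 kN
  R_B = w₀L/3 = 17·6/3 = 34 kN
Load 3 — applied couple M₀=15 kN·m at a=4 m (b=L-a=2):
  R_A = M₀/L = 15/6 = 5/2 kN
  R_B = -M₀/L = -15/6 = -5/2 kN
Load 4 — applied couple M₀=4 kN·m at a=3/2 m (b=L-a=9/2):
  R_A = M₀/L = 4/6 = 2/3 kN
  R_B = -M₀/L = -4/6 = -2/3 kN
Superposition: R_A = 86/3 kN, R_B = 118/3 kN

R_A = 86/3 kN, R_B = 118/3 kN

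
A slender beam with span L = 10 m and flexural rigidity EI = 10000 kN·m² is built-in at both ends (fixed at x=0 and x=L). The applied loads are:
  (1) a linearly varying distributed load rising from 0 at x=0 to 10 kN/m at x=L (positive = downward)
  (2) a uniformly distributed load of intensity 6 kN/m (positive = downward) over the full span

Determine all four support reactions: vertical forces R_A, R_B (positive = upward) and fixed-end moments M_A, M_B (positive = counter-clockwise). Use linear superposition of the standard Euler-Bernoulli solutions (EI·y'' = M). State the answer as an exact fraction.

R_A = 45 kN, M_A = 250/3 kN·m, R_B = 65 kN, M_B = -100 kN·m

Load 1 — triangular load w₀=10 kN/m (0→w₀ over full span):
  R_A = 3w₀L/20 = 3·10·10/20 = 15 kN
  M_A = w₀L²/30 = 10·10²/30 = 100/3 kN·m
  R_B = 7w₀L/20 = 7·10·10/20 = 35 kN
  M_B = -w₀L²/20 = -10·10²/20 = -50 kN·m
Load 2 — uniform load w=6 kN/m over full span:
  R_A = wL/2 = 6·10/2 = 30 kN
  M_A = wL²/12 = 6·10²/12 = 50 kN·m
  R_B = wL/2 = 6·10/2 = 30 kN
  M_B = -wL²/12 = -6·10²/12 = -50 kN·m
Superposition: R_A = 45 kN, M_A = 250/3 kN·m, R_B = 65 kN, M_B = -100 kN·m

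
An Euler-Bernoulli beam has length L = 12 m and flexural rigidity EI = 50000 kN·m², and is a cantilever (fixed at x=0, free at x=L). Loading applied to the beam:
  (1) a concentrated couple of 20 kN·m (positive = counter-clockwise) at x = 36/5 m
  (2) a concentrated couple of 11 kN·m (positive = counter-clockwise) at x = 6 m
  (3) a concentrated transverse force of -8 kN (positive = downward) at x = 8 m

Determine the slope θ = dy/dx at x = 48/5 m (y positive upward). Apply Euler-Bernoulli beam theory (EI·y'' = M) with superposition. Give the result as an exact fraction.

Load 1 — applied couple M₀=20 kN·m at a=36/5 m (b=L-a=24/5):
  θ_1 = M₀a/EI  [x>a] = 20·(36/5)/50000 = 9/3125 rad
Load 2 — applied couple M₀=11 kN·m at a=6 m (b=L-a=6):
  θ_2 = M₀a/EI  [x>a] = 11·6/50000 = 33/25000 rad
Load 3 — point force P=-8 kN at a=8 m (b=L-a=4):
  θ_3 = -Pa²/(2EI)  [x>a] = -(-8)·8²/(2·50000) = 16/3125 rad
Superposition: θ = Σ θ_i = 233/25000 rad ≈ 0.009320 rad

θ(48/5) = 233/25000 rad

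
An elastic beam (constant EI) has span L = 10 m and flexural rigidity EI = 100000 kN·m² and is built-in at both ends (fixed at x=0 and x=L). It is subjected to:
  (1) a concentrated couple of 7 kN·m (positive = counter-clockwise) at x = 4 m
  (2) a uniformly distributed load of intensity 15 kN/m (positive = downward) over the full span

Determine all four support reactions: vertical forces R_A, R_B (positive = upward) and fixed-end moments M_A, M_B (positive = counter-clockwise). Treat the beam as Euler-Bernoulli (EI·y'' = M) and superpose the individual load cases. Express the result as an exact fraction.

Load 1 — applied couple M₀=7 kN·m at a=4 m (b=L-a=6):
  R_A = 6M₀ab/L³ = 6·7·4·6/10³ = 126/125 kN
  M_A = M₀b(2a-b)/L² = 7·6·(2·4-6)/10² = 21/25 kN·m
  R_B = -6M₀ab/L³ = -6·7·4·6/10³ = -126/125 kN
  M_B = M₀a(2b-a)/L² = 7·4·(2·6-4)/10² = 56/25 kN·m
Load 2 — uniform load w=15 kN/m over full span:
  R_A = wL/2 = 15·10/2 = 75 kN
  M_A = wL²/12 = 15·10²/12 = 125 kN·m
  R_B = wL/2 = 15·10/2 = 75 kN
  M_B = -wL²/12 = -15·10²/12 = -125 kN·m
Superposition: R_A = 9501/125 kN, M_A = 3146/25 kN·m, R_B = 9249/125 kN, M_B = -3069/25 kN·m

R_A = 9501/125 kN, M_A = 3146/25 kN·m, R_B = 9249/125 kN, M_B = -3069/25 kN·m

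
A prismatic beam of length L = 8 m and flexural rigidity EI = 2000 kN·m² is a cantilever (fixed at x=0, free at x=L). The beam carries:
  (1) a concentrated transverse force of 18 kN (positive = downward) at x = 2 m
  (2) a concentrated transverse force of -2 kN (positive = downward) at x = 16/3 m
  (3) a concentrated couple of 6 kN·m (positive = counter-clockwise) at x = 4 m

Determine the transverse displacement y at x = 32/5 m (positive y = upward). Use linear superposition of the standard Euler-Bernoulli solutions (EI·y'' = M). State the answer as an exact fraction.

Load 1 — point force P=18 kN at a=2 m (b=L-a=6):
  y_1 = -Pa²(3x-a)/(6EI)  [x>a] = -18·2²·(3·(32/5)-2)/(6·2000) = -129/1250 m
Load 2 — point force P=-2 kN at a=16/3 m (b=L-a=8/3):
  y_2 = -Pa²(3x-a)/(6EI)  [x>a] = -(-2)·(16/3)²·(3·(32/5)-(16/3))/(6·2000) = 3328/50625 m
Load 3 — applied couple M₀=6 kN·m at a=4 m (b=L-a=4):
  y_3 = M₀a(2x-a)/(2EI)  [x>a] = 6·4·(2·(32/5)-4)/(2·2000) = 33/625 m
Superposition: y = Σ y_i = 1553/101250 m ≈ 0.015338 m

y(32/5) = 1553/101250 m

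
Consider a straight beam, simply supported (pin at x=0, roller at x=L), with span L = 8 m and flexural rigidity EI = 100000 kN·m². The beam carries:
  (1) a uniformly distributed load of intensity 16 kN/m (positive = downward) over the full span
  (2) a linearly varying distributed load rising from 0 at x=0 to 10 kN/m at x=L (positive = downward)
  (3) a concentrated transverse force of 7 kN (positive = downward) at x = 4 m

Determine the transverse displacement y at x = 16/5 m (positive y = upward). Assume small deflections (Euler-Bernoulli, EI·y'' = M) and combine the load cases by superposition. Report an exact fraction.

Load 1 — uniform load w=16 kN/m over full span:
  y_1 = -wx(L³-2Lx²+x³)/(24EI) = -16·(16/5)·(8³-2·8·(16/5)²+(16/5)³)/(24·100000) = -15872/1953125 m
Load 2 — triangular load w₀=10 kN/m (0→w₀ over full span):
  y_2 = -w₀x(7L⁴-10L²x²+3x⁴)/(360LEI) = -10·(16/5)·(7·8⁴-10·8²·(16/5)²+3·(16/5)⁴)/(360·8·100000) = -73024/29296875 m
Load 3 — point force P=7 kN at a=4 m (b=L-a=4):
  y_3 = -Pbx(L²-b²-x²)/(6LEI)  [x≤a] = -7·4·(16/5)·(8²-4²-(16/5)²)/(6·8·100000) = -826/1171875 m
Superposition: y = Σ y_i = -331754/29296875 m ≈ -0.011324 m

y(16/5) = -331754/29296875 m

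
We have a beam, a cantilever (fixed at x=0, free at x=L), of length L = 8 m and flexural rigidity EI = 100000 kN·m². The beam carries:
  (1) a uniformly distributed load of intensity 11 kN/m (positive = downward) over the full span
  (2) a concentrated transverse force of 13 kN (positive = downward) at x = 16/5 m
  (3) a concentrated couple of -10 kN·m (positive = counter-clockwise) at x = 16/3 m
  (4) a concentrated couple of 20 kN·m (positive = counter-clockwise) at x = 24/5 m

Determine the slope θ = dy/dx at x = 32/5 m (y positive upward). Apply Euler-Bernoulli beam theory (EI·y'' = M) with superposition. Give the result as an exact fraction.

Load 1 — uniform load w=11 kN/m over full span:
  θ_1 = -wx(x²-3Lx+3L²)/(6EI) = -11·(32/5)·((32/5)²-3·8·(32/5)+3·8²)/(6·100000) = -10912/1171875 rad
Load 2 — point force P=13 kN at a=16/5 m (b=L-a=24/5):
  θ_2 = -Pa²/(2EI)  [x>a] = -13·(16/5)²/(2·100000) = -52/78125 rad
Load 3 — applied couple M₀=-10 kN·m at a=16/3 m (b=L-a=8/3):
  θ_3 = M₀a/EI  [x>a] = (-10)·(16/3)/100000 = -1/1875 rad
Load 4 — applied couple M₀=20 kN·m at a=24/5 m (b=L-a=16/5):
  θ_4 = M₀a/EI  [x>a] = 20·(24/5)/100000 = 3/3125 rad
Superposition: θ = Σ θ_i = -11192/1171875 rad ≈ -0.009551 rad

θ(32/5) = -11192/1171875 rad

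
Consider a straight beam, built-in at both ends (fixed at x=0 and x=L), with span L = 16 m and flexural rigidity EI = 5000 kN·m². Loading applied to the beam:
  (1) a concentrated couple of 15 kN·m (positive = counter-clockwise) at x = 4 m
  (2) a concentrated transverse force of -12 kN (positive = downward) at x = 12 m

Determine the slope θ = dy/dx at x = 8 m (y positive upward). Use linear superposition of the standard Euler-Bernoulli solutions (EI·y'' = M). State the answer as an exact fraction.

Load 1 — applied couple M₀=15 kN·m at a=4 m (b=L-a=12):
  θ_1 = (R_Ax²/2 - M_Ax - M₀(x-a))/EI  [x>a] with R_A=135/128, M_A=-45/16 = ((135/128)·8²/2 - (-45/16)·8 - 15·(8-4))/5000 = -3/4000 rad
Load 2 — point force P=-12 kN at a=12 m (b=L-a=4):
  θ_2 = -Pb²x(2aL-(3a+b)x)/(2L³EI)  [x≤a] = -(-12)·4²·8·(2·12·16-(3·12+4)·8)/(2·16³·5000) = 3/1250 rad
Superposition: θ = Σ θ_i = 33/20000 rad ≈ 0.001650 rad

θ(8) = 33/20000 rad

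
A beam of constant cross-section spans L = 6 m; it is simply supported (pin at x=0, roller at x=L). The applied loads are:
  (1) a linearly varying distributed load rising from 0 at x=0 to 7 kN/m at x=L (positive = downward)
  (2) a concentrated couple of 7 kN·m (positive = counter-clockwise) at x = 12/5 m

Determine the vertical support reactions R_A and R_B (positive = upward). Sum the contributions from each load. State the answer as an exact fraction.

Load 1 — triangular load w₀=7 kN/m (0→w₀ over full span):
  R_A = w₀L/6 = 7·6/6 = 7 kN
  R_B = w₀L/3 = 7·6/3 = 14 kN
Load 2 — applied couple M₀=7 kN·m at a=12/5 m (b=L-a=18/5):
  R_A = M₀/L = 7/6 kN
  R_B = -M₀/L = -7/6 kN
Superposition: R_A = 49/6 kN, R_B = 77/6 kN

R_A = 49/6 kN, R_B = 77/6 kN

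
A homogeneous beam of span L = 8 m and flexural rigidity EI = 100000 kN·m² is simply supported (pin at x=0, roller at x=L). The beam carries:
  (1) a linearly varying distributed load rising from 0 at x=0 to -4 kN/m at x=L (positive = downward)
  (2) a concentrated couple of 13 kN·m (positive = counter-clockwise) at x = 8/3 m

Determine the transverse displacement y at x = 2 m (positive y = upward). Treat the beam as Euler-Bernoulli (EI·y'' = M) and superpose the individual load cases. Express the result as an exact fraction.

y(2) = 311/360000 m

Load 1 — triangular load w₀=-4 kN/m (0→w₀ over full span):
  y_1 = -w₀x(7L⁴-10L²x²+3x⁴)/(360LEI) = -(-4)·2·(7·8⁴-10·8²·2²+3·2⁴)/(360·8·100000) = 109/150000 m
Load 2 — applied couple M₀=13 kN·m at a=8/3 m (b=L-a=16/3):
  y_2 = (M₀x³/(6L)+C₁x)/EI  [x≤a] with C₁=M₀(3b²-L²)/(6L)=52/9 = (13·2³/(6·8)+(52/9)·2)/100000 = 247/1800000 m
Superposition: y = Σ y_i = 311/360000 m ≈ 0.000864 m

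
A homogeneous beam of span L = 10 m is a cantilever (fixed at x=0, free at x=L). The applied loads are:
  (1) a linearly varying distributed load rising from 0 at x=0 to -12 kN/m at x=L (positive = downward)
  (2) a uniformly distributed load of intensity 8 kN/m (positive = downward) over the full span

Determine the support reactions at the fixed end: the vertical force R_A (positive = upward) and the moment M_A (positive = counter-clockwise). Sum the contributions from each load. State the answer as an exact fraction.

Load 1 — triangular load w₀=-12 kN/m (0→w₀ over full span):
  R_A = w₀L/2 = (-12)·10/2 = -60 kN
  M_A = w₀L²/3 = (-12)·10²/3 = -400 kN·m
Load 2 — uniform load w=8 kN/m over full span:
  R_A = wL = 8·10 = 80 kN
  M_A = wL²/2 = 8·10²/2 = 400 kN·m
Superposition: R_A = 20 kN, M_A = 0 kN·m

R_A = 20 kN, M_A = 0 kN·m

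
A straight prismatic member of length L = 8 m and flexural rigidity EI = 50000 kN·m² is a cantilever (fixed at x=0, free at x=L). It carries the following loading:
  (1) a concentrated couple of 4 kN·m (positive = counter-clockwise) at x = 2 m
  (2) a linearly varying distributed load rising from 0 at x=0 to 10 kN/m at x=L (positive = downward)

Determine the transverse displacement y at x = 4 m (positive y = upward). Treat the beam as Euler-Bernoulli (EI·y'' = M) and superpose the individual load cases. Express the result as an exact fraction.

y(4) = -19/750 m

Load 1 — applied couple M₀=4 kN·m at a=2 m (b=L-a=6):
  y_1 = M₀a(2x-a)/(2EI)  [x>a] = 4·2·(2·4-2)/(2·50000) = 3/6250 m
Load 2 — triangular load w₀=10 kN/m (0→w₀ over full span):
  y_2 = (w₀Lx³/12-w₀L²x²/6-w₀x⁵/(120L))/EI = (10·8·4³/12-10·8²·4²/6-10·4⁵/(120·8))/50000 = -242/9375 m
Superposition: y = Σ y_i = -19/750 m ≈ -0.025333 m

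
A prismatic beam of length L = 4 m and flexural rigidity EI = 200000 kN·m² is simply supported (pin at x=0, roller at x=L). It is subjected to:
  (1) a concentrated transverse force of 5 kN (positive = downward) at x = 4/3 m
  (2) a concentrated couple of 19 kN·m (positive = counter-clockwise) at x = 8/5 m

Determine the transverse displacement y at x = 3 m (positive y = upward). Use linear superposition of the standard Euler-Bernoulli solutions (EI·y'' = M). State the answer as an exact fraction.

Load 1 — point force P=5 kN at a=4/3 m (b=L-a=8/3):
  y_1 = -Pa(L-x)(2Lx-a²-x²)/(6LEI)  [x>a] = -5·(4/3)·(4-3)·(2·4·3-(4/3)²-3²)/(6·4·200000) = -119/6480000 m
Load 2 — applied couple M₀=19 kN·m at a=8/5 m (b=L-a=12/5):
  y_2 = (M₀x³/(6L)-M₀(x-a)²/2+C₁x)/EI  [x>a] with C₁=M₀(3b²-L²)/(6L)=76/75 = (19·3³/(6·4)-19·(3-(8/5))²/2+(76/75)·3)/200000 = 1159/40000000 m
Superposition: y = Σ y_i = 34379/3240000000 m ≈ 0.000011 m

y(3) = 34379/3240000000 m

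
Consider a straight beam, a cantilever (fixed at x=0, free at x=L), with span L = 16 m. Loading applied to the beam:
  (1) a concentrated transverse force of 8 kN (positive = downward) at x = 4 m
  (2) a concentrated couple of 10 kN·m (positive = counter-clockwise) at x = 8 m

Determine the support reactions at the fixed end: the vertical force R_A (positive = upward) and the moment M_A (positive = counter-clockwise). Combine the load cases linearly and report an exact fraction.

Load 1 — point force P=8 kN at a=4 m (b=L-a=12):
  R_A = P = 8 kN
  M_A = Pa = 8·4 = 32 kN·m
Load 2 — applied couple M₀=10 kN·m at a=8 m (b=L-a=8):
  R_A = 0 kN
  M_A = -M₀ = -10 kN·m
Superposition: R_A = 8 kN, M_A = 22 kN·m

R_A = 8 kN, M_A = 22 kN·m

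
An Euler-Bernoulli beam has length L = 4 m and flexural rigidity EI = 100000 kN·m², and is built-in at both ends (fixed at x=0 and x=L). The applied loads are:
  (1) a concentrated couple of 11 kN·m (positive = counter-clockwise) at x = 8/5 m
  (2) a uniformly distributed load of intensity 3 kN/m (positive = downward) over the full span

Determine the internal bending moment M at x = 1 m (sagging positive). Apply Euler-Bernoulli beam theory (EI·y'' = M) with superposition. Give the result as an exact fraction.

M(1) = 157/50 kN·m

Load 1 — applied couple M₀=11 kN·m at a=8/5 m (b=L-a=12/5):
  M_1 = R_Ax - M_A  [x≤a] with R_A=99/25, M_A=33/25 = (99/25)·1 - (33/25) = 66/25 kN·m
Load 2 — uniform load w=3 kN/m over full span:
  M_2 = wLx/2 - wL²/12 - wx²/2 = 3·4·1/2 - 3·4²/12 - 3·1²/2 = 1/2 kN·m
Superposition: M = Σ M_i = 157/50 kN·m ≈ 3.140000 kN·m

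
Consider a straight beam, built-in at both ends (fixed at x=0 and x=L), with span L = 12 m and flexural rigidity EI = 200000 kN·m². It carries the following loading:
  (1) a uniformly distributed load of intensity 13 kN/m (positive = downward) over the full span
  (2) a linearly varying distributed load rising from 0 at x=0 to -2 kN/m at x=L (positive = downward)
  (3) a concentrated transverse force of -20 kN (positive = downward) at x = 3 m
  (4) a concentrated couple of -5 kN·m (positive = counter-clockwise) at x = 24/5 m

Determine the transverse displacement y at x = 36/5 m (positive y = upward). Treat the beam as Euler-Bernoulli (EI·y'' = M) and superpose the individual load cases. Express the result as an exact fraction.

y(36/5) = -1036287/390625000 m

Load 1 — uniform load w=13 kN/m over full span:
  y_1 = -wx²(L-x)²/(24EI) = -13·(36/5)²·(12-(36/5))²/(24·200000) = -6318/1953125 m
Load 2 — triangular load w₀=-2 kN/m (0→w₀ over full span):
  y_2 = -w₀x²(L-x)²(x+2L)/(120LEI) = -(-2)·(36/5)²·(12-(36/5))²·((36/5)+2·12)/(120·12·200000) = 12636/48828125 m
Load 3 — point force P=-20 kN at a=3 m (b=L-a=9):
  y_3 = -Pa²(L-x)²(3bL-(3b+a)(L-x))/(6L³EI)  [x>a] = -(-20)·3²·(12-(36/5))²·(3·9·12-(3·9+3)·(12-(36/5)))/(6·12³·200000) = 9/25000 m
Load 4 — applied couple M₀=-5 kN·m at a=24/5 m (b=L-a=36/5):
  y_4 = (R_Ax³/6 - M_Ax²/2 - M₀(x-a)²/2)/EI  [x>a] with R_A=-3/5, M_A=-3/5 = ((-3/5)·(36/5)³/6 - (-3/5)·(36/5)²/2 - (-5)·((36/5)-(24/5))²/2)/200000 = -72/1953125 m
Superposition: y = Σ y_i = -1036287/390625000 m ≈ -0.002653 m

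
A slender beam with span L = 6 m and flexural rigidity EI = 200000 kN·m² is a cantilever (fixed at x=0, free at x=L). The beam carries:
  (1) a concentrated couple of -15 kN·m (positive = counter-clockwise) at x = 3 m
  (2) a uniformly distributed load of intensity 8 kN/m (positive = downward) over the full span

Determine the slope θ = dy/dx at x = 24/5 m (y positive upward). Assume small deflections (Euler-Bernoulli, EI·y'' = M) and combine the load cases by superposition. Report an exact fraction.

θ(24/5) = -41337/25000000 rad

Load 1 — applied couple M₀=-15 kN·m at a=3 m (b=L-a=3):
  θ_1 = M₀a/EI  [x>a] = (-15)·3/200000 = -9/40000 rad
Load 2 — uniform load w=8 kN/m over full span:
  θ_2 = -wx(x²-3Lx+3L²)/(6EI) = -8·(24/5)·((24/5)²-3·6·(24/5)+3·6²)/(6·200000) = -558/390625 rad
Superposition: θ = Σ θ_i = -41337/25000000 rad ≈ -0.001653 rad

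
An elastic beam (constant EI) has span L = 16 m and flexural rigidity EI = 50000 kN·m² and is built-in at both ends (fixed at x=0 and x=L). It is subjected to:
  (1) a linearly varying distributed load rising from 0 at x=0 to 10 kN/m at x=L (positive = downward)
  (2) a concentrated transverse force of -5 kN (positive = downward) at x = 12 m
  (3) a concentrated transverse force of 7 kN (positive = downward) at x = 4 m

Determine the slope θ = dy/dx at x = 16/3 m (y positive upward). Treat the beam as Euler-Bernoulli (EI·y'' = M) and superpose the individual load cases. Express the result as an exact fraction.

Load 1 — triangular load w₀=10 kN/m (0→w₀ over full span):
  θ_1 = -w₀(2x(L-x)(L-2x)(x+2L)+x²(L-x)²)/(120LEI) = -10·(2·(16/3)·(16-(16/3))·(16-2·(16/3))·((16/3)+2·16)+(16/3)²·(16-(16/3))²)/(120·16·50000) = -2048/759375 rad
Load 2 — point force P=-5 kN at a=12 m (b=L-a=4):
  θ_2 = -Pb²x(2aL-(3a+b)x)/(2L³EI)  [x≤a] = -(-5)·4²·(16/3)·(2·12·16-(3·12+4)·(16/3))/(2·16³·50000) = 1/5625 rad
Load 3 — point force P=7 kN at a=4 m (b=L-a=12):
  θ_3 = Pa²(L-x)(2bL-(3b+a)(L-x))/(2L³EI)  [x>a] = 7·4²·(16-(16/3))·(2·12·16-(3·12+4)·(16-(16/3)))/(2·16³·50000) = -7/56250 rad
Superposition: θ = Σ θ_i = -803/303750 rad ≈ -0.002644 rad

θ(16/3) = -803/303750 rad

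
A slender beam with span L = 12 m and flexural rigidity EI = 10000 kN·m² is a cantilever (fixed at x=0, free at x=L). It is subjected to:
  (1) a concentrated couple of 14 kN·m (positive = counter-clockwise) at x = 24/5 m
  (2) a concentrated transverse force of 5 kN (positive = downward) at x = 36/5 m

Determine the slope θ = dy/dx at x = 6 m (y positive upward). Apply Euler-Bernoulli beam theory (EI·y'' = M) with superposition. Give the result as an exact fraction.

Load 1 — applied couple M₀=14 kN·m at a=24/5 m (b=L-a=36/5):
  θ_1 = M₀a/EI  [x>a] = 14·(24/5)/10000 = 21/3125 rad
Load 2 — point force P=5 kN at a=36/5 m (b=L-a=24/5):
  θ_2 = -Px(2a-x)/(2EI)  [x≤a] = -5·6·(2·(36/5)-6)/(2·10000) = -63/5000 rad
Superposition: θ = Σ θ_i = -147/25000 rad ≈ -0.005880 rad

θ(6) = -147/25000 rad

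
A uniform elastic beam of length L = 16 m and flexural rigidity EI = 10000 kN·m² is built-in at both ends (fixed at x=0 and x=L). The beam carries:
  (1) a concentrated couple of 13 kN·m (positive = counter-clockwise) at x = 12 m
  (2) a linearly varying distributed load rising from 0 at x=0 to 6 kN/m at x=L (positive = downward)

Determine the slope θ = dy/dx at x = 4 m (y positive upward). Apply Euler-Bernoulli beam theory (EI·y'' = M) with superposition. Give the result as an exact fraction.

Load 1 — applied couple M₀=13 kN·m at a=12 m (b=L-a=4):
  θ_1 = (R_Ax²/2 - M_Ax)/EI  [x≤a] with R_A=117/128, M_A=65/16 = ((117/128)·4²/2 - (65/16)·4)/10000 = -143/160000 rad
Load 2 — triangular load w₀=6 kN/m (0→w₀ over full span):
  θ_2 = -w₀(2x(L-x)(L-2x)(x+2L)+x²(L-x)²)/(120LEI) = -6·(2·4·(16-4)·(16-2·4)·(4+2·16)+4²·(16-4)²)/(120·16·10000) = -117/12500 rad
Superposition: θ = Σ θ_i = -8203/800000 rad ≈ -0.010254 rad

θ(4) = -8203/800000 rad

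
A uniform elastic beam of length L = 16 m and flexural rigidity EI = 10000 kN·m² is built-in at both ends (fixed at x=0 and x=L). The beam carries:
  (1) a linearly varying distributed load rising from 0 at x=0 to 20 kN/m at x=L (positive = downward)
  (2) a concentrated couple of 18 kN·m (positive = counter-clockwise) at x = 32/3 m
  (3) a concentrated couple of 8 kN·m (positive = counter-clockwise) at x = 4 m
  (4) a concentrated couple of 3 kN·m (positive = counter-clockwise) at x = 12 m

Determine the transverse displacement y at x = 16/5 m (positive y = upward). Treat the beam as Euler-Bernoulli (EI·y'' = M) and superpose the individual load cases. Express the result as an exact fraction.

Load 1 — triangular load w₀=20 kN/m (0→w₀ over full span):
  y_1 = -w₀x²(L-x)²(x+2L)/(120LEI) = -20·(16/5)²·(16-(16/5))²·((16/5)+2·16)/(120·16·10000) = -360448/5859375 m
Load 2 — applied couple M₀=18 kN·m at a=32/3 m (b=L-a=16/3):
  y_2 = (R_Ax³/6 - M_Ax²/2)/EI  [x≤a] with R_A=3/2, M_A=6 = ((3/2)·(16/5)³/6 - 6·(16/5)²/2)/10000 = -176/78125 m
Load 3 — applied couple M₀=8 kN·m at a=4 m (b=L-a=12):
  y_3 = (R_Ax³/6 - M_Ax²/2)/EI  [x≤a] with R_A=9/16, M_A=-3/2 = ((9/16)·(16/5)³/6 - (-3/2)·(16/5)²/2)/10000 = 84/78125 m
Load 4 — applied couple M₀=3 kN·m at a=12 m (b=L-a=4):
  y_4 = (R_Ax³/6 - M_Ax²/2)/EI  [x≤a] with R_A=27/128, M_A=15/16 = ((27/128)·(16/5)³/6 - (15/16)·(16/5)²/2)/10000 = -57/156250 m
Superposition: y = Σ y_i = -738971/11718750 m ≈ -0.063059 m

y(16/5) = -738971/11718750 m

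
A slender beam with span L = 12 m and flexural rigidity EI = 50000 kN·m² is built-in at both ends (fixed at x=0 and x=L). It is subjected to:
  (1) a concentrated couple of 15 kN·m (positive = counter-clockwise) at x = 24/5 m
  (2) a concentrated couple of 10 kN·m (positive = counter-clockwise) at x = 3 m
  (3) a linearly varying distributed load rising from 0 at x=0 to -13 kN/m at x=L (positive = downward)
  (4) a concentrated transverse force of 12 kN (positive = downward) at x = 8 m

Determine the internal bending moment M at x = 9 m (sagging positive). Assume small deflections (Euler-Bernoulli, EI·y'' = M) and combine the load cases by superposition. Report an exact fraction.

M(9) = -2767/240 kN·m

Load 1 — applied couple M₀=15 kN·m at a=24/5 m (b=L-a=36/5):
  M_1 = R_Ax - M_A - M₀  [x>a] with R_A=9/5, M_A=9/5 = (9/5)·9 - (9/5) - 15 = -3/5 kN·m
Load 2 — applied couple M₀=10 kN·m at a=3 m (b=L-a=9):
  M_2 = R_Ax - M_A - M₀  [x>a] with R_A=15/16, M_A=-15/8 = (15/16)·9 - (-15/8) - 10 = 5/16 kN·m
Load 3 — triangular load w₀=-13 kN/m (0→w₀ over full span):
  M_3 = 3w₀Lx/20 - w₀L²/30 - w₀x³/(6L) = 3·(-13)·12·9/20 - (-13)·12²/30 - (-13)·9³/(6·12) = -663/40 kN·m
Load 4 — point force P=12 kN at a=8 m (b=L-a=4):
  M_4 = Pa²(a+3b)(L-x)/L³ - Pa²b/L²  [x>a] = 12·8²·(8+3·4)·(12-9)/12³ - 12·8²·4/12² = 16/3 kN·m
Superposition: M = Σ M_i = -2767/240 kN·m ≈ -11.529167 kN·m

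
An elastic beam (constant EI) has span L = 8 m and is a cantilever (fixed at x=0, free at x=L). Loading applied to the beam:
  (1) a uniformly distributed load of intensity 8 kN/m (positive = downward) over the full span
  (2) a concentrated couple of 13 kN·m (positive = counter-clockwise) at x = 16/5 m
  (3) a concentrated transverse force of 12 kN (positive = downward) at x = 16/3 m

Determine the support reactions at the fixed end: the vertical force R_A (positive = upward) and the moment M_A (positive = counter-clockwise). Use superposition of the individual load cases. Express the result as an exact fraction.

Load 1 — uniform load w=8 kN/m over full span:
  R_A = wL = 8·8 = 64 kN
  M_A = wL²/2 = 8·8²/2 = 256 kN·m
Load 2 — applied couple M₀=13 kN·m at a=16/5 m (b=L-a=24/5):
  R_A = 0 kN
  M_A = -M₀ = -13 kN·m
Load 3 — point force P=12 kN at a=16/3 m (b=L-a=8/3):
  R_A = P = 12 kN
  M_A = Pa = 12·(16/3) = 64 kN·m
Superposition: R_A = 76 kN, M_A = 307 kN·m

R_A = 76 kN, M_A = 307 kN·m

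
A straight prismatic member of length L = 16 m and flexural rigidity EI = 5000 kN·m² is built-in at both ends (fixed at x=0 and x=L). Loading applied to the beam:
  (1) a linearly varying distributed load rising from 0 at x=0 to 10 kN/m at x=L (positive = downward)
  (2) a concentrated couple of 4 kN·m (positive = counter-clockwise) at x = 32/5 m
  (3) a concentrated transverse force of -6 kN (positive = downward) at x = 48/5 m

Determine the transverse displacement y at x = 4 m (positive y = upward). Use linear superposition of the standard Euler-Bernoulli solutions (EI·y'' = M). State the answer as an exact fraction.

y(4) = -238/3125 m

Load 1 — triangular load w₀=10 kN/m (0→w₀ over full span):
  y_1 = -w₀x²(L-x)²(x+2L)/(120LEI) = -10·4²·(16-4)²·(4+2·16)/(120·16·5000) = -54/625 m
Load 2 — applied couple M₀=4 kN·m at a=32/5 m (b=L-a=48/5):
  y_2 = (R_Ax³/6 - M_Ax²/2)/EI  [x≤a] with R_A=9/25, M_A=12/25 = ((9/25)·4³/6 - (12/25)·4²/2)/5000 = 0 m
Load 3 — point force P=-6 kN at a=48/5 m (b=L-a=32/5):
  y_3 = -Pb²x²(3aL-(3a+b)x)/(6L³EI)  [x≤a] = -(-6)·(32/5)²·4²·(3·(48/5)·16-(3·(48/5)+(32/5))·4)/(6·16³·5000) = 32/3125 m
Superposition: y = Σ y_i = -238/3125 m ≈ -0.076160 m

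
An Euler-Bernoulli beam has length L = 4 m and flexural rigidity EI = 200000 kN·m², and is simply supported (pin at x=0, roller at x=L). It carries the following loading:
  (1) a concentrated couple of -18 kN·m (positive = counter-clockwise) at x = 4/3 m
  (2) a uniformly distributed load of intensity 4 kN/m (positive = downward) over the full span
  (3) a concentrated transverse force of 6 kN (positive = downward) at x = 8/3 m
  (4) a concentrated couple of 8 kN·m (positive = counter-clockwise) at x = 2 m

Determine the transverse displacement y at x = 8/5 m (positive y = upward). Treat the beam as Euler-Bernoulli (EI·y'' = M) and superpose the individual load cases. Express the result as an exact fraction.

y(8/5) = -30077/210937500 m

Load 1 — applied couple M₀=-18 kN·m at a=4/3 m (b=L-a=8/3):
  y_1 = (M₀x³/(6L)-M₀(x-a)²/2+C₁x)/EI  [x>a] with C₁=M₀(3b²-L²)/(6L)=-4 = ((-18)·(8/5)³/(6·4)-(-18)·((8/5)-(4/3))²/2+(-4)·(8/5))/200000 = -69/1562500 m
Load 2 — uniform load w=4 kN/m over full span:
  y_2 = -wx(L³-2Lx²+x³)/(24EI) = -4·(8/5)·(4³-2·4·(8/5)²+(8/5)³)/(24·200000) = -124/1953125 m
Load 3 — point force P=6 kN at a=8/3 m (b=L-a=4/3):
  y_3 = -Pbx(L²-b²-x²)/(6LEI)  [x≤a] = -6·(4/3)·(8/5)·(4²-(4/3)²-(8/5)²)/(6·4·200000) = -328/10546875 m
Load 4 — applied couple M₀=8 kN·m at a=2 m (b=L-a=2):
  y_4 = (M₀x³/(6L)+C₁x)/EI  [x≤a] with C₁=M₀(3b²-L²)/(6L)=-4/3 = (8·(8/5)³/(6·4)+(-4/3)·(8/5))/200000 = -3/781250 m
Superposition: y = Σ y_i = -30077/210937500 m ≈ -0.000143 m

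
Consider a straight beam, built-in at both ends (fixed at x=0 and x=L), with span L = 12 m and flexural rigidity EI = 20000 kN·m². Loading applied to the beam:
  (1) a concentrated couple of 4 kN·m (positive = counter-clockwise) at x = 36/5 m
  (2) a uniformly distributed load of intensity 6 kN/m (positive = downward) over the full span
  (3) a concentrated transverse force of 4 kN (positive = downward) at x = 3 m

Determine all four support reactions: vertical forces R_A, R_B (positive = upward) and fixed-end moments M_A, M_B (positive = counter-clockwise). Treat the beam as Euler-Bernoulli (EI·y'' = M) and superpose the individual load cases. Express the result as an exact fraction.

Load 1 — applied couple M₀=4 kN·m at a=36/5 m (b=L-a=24/5):
  R_A = 6M₀ab/L³ = 6·4·(36/5)·(24/5)/12³ = 12/25 kN
  M_A = M₀b(2a-b)/L² = 4·(24/5)·(2·(36/5)-(24/5))/12² = 32/25 kN·m
  R_B = -6M₀ab/L³ = -6·4·(36/5)·(24/5)/12³ = -12/25 kN
  M_B = M₀a(2b-a)/L² = 4·(36/5)·(2·(24/5)-(36/5))/12² = 12/25 kN·m
Load 2 — uniform load w=6 kN/m over full span:
  R_A = wL/2 = 6·12/2 = 36 kN
  M_A = wL²/12 = 6·12²/12 = 72 kN·m
  R_B = wL/2 = 6·12/2 = 36 kN
  M_B = -wL²/12 = -6·12²/12 = -72 kN·m
Load 3 — point force P=4 kN at a=3 m (b=L-a=9):
  R_A = Pb²(3a+b)/L³ = 4·9²·(3·3+9)/12³ = 27/8 kN
  M_A = Pab²/L² = 4·3·9²/12² = 27/4 kN·m
  R_B = Pa²(a+3b)/L³ = 4·3²·(3+3·9)/12³ = 5/8 kN
  M_B = -Pa²b/L² = -4·3²·9/12² = -9/4 kN·m
Superposition: R_A = 7971/200 kN, M_A = 8003/100 kN·m, R_B = 7229/200 kN, M_B = -7377/100 kN·m

R_A = 7971/200 kN, M_A = 8003/100 kN·m, R_B = 7229/200 kN, M_B = -7377/100 kN·m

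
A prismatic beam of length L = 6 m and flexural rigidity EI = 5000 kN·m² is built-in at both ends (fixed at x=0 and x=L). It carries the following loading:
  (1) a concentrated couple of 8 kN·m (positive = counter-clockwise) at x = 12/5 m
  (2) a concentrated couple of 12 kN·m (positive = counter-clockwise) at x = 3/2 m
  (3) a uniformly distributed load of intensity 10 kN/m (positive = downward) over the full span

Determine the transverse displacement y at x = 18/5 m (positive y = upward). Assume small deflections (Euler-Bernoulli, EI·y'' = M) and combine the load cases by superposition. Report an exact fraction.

y(18/5) = -35217/7812500 m

Load 1 — applied couple M₀=8 kN·m at a=12/5 m (b=L-a=18/5):
  y_1 = (R_Ax³/6 - M_Ax²/2 - M₀(x-a)²/2)/EI  [x>a] with R_A=48/25, M_A=24/25 = ((48/25)·(18/5)³/6 - (24/25)·(18/5)²/2 - 8·((18/5)-(12/5))²/2)/5000 = 1152/1953125 m
Load 2 — applied couple M₀=12 kN·m at a=3/2 m (b=L-a=9/2):
  y_2 = (R_Ax³/6 - M_Ax²/2 - M₀(x-a)²/2)/EI  [x>a] with R_A=9/4, M_A=-9/4 = ((9/4)·(18/5)³/6 - (-9/4)·(18/5)²/2 - 12·((18/5)-(3/2))²/2)/5000 = 351/312500 m
Load 3 — uniform load w=10 kN/m over full span:
  y_3 = -wx²(L-x)²/(24EI) = -10·(18/5)²·(6-(18/5))²/(24·5000) = -486/78125 m
Superposition: y = Σ y_i = -35217/7812500 m ≈ -0.004508 m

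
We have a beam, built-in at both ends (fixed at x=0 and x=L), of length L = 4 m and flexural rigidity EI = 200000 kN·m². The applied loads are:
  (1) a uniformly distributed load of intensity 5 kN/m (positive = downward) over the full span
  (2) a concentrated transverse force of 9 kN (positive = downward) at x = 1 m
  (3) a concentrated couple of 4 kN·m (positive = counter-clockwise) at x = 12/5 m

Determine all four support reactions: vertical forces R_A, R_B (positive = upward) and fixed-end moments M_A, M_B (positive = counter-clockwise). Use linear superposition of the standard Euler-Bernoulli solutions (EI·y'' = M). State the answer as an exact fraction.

R_A = 15227/800 kN, M_A = 15611/1200 kN·m, R_B = 7973/800 kN, M_B = -9449/1200 kN·m

Load 1 — uniform load w=5 kN/m over full span:
  R_A = wL/2 = 5·4/2 = 10 kN
  M_A = wL²/12 = 5·4²/12 = 20/3 kN·m
  R_B = wL/2 = 5·4/2 = 10 kN
  M_B = -wL²/12 = -5·4²/12 = -20/3 kN·m
Load 2 — point force P=9 kN at a=1 m (b=L-a=3):
  R_A = Pb²(3a+b)/L³ = 9·3²·(3·1+3)/4³ = 243/32 kN
  M_A = Pab²/L² = 9·1·3²/4² = 81/16 kN·m
  R_B = Pa²(a+3b)/L³ = 9·1²·(1+3·3)/4³ = 45/32 kN
  M_B = -Pa²b/L² = -9·1²·3/4² = -27/16 kN·m
Load 3 — applied couple M₀=4 kN·m at a=12/5 m (b=L-a=8/5):
  R_A = 6M₀ab/L³ = 6·4·(12/5)·(8/5)/4³ = 36/25 kN
  M_A = M₀b(2a-b)/L² = 4·(8/5)·(2·(12/5)-(8/5))/4² = 32/25 kN·m
  R_B = -6M₀ab/L³ = -6·4·(12/5)·(8/5)/4³ = -36/25 kN
  M_B = M₀a(2b-a)/L² = 4·(12/5)·(2·(8/5)-(12/5))/4² = 12/25 kN·m
Superposition: R_A = 15227/800 kN, M_A = 15611/1200 kN·m, R_B = 7973/800 kN, M_B = -9449/1200 kN·m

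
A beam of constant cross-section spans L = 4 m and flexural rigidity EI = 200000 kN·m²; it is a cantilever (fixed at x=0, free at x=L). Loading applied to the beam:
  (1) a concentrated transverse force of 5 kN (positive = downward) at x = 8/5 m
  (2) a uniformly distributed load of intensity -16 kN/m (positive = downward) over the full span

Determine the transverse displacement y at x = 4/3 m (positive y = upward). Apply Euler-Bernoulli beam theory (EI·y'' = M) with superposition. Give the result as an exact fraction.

y(4/3) = 649/1518750 m

Load 1 — point force P=5 kN at a=8/5 m (b=L-a=12/5):
  y_1 = -Px²(3a-x)/(6EI)  [x≤a] = -5·(4/3)²·(3·(8/5)-(4/3))/(6·200000) = -13/506250 m
Load 2 — uniform load w=-16 kN/m over full span:
  y_2 = -wx²(x²-4Lx+6L²)/(24EI) = -(-16)·(4/3)²·((4/3)²-4·4·(4/3)+6·4²)/(24·200000) = 344/759375 m
Superposition: y = Σ y_i = 649/1518750 m ≈ 0.000427 m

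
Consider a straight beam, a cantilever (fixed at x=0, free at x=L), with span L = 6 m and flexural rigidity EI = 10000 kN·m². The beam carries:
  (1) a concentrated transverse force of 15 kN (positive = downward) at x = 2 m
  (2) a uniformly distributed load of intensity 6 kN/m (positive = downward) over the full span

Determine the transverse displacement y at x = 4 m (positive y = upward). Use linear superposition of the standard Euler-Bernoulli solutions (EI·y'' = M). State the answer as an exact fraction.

Load 1 — point force P=15 kN at a=2 m (b=L-a=4):
  y_1 = -Pa²(3x-a)/(6EI)  [x>a] = -15·2²·(3·4-2)/(6·10000) = -1/100 m
Load 2 — uniform load w=6 kN/m over full span:
  y_2 = -wx²(x²-4Lx+6L²)/(24EI) = -6·4²·(4²-4·6·4+6·6²)/(24·10000) = -34/625 m
Superposition: y = Σ y_i = -161/2500 m ≈ -0.064400 m

y(4) = -161/2500 m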